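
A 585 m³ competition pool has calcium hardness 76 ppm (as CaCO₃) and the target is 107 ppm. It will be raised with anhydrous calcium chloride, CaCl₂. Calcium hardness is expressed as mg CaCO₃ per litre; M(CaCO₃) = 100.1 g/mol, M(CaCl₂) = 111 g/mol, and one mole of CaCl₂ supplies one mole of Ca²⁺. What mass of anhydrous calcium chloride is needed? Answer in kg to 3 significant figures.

Volume: 585 m³ = 585,000 L.
Hardness to add: (107 − 76) = 31 mg/L as CaCO₃ × 585,000 L = 18,140 g as CaCO₃.
Moles of Ca²⁺ (1 mol Ca²⁺ ≡ 1 mol CaCO₃): 18,140 / 100.1 g/mol = 181.2 mol.
Mass of CaCl₂: 181.2 × 111 = 20,110 g.

20.1 kg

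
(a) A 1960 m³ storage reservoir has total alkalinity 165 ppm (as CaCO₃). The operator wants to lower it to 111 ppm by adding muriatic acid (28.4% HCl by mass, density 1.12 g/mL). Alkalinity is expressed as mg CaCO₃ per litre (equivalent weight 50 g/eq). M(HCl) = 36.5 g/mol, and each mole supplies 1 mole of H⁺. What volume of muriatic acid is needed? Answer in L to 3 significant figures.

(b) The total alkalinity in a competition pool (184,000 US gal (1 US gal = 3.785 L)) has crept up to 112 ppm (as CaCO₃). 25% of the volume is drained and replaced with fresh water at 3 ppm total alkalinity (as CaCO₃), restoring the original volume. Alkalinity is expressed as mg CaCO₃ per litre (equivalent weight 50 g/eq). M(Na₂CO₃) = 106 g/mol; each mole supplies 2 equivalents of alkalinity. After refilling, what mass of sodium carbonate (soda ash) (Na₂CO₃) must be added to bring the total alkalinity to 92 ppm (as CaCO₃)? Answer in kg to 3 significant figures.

(a) Volume: 1960 m³ = 1,960,000 L.
(a) Alkalinity to neutralize: (165 − 111) = 54 mg/L as CaCO₃ × 1,960,000 L = 105,800 g as CaCO₃.
(a) Equivalents of H⁺ required: 105,800 ÷ 50 g/eq = 2117 eq = 2117 mol HCl.
(a) Mass of HCl: 2117 × 36.5 = 77,260 g.
(a) Mass of 28.4% solution: 77,260 / 0.284 = 272,100 g.
(a) Volume: 272,100 g ÷ 1.12 g/mL = 242,900 mL.

(b) Volume: 184,000 US gal × 3.785 L/gal = 696,440 L.
(b) After draining 25% and refilling: 112 × 0.75 + 3 × 0.25 = 84.75 ppm.
(b) Deficit to target: 92 − 84.75 = 7.25 mg/L.
(b) As CaCO₃: 7.25 mg/L × 696,440 L = 5049 g; ÷ 50 g/eq ÷ 2 = 50.49 mol Na₂CO₃.
(b) Mass: 50.49 × 106 = 5352 g.

(a) 243 L; (b) 5.35 kg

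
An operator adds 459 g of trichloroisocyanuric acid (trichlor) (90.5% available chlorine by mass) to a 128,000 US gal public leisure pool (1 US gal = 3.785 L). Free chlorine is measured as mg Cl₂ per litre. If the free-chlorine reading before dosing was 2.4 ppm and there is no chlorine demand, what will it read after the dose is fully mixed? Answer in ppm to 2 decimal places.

3.26 ppm

Volume: 128,000 US gal × 3.785 L/gal = 484,480 L.
Available chlorine delivered: 459 g × 0.905 = 415.4 g as Cl₂.
Concentration rise: 415.4 g / 484,480 L = 0.8574 mg/L = 0.86 ppm.
Final FC: 2.4 + 0.86 = 3.26 ppm.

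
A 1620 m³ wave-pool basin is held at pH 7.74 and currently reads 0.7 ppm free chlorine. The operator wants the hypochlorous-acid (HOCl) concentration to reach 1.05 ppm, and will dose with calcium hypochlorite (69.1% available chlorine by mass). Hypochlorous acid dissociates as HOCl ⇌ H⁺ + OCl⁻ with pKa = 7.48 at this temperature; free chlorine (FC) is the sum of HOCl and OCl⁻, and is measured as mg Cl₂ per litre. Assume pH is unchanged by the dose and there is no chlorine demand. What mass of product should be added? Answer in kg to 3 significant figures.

Volume: 1620 m³ = 1,620,000 L.
[OCl⁻]/[HOCl] = 10^(pH − pKa) = 10^(7.74 − 7.48) = 1.82; fraction as HOCl = 1/(1 + 1.82) = 0.3546.
Free chlorine required for 1.05 ppm HOCl: 1.05 / 0.3546 = 2.961 ppm.
FC to add: 2.961 − 0.7 = 2.261 mg/L as Cl₂.
Cl₂ equivalent: 2.261 mg/L × 1,620,000 L = 3662 g.
Product at 69.1% available Cl: 3662 / 0.691 = 5300 g.

5.30 kg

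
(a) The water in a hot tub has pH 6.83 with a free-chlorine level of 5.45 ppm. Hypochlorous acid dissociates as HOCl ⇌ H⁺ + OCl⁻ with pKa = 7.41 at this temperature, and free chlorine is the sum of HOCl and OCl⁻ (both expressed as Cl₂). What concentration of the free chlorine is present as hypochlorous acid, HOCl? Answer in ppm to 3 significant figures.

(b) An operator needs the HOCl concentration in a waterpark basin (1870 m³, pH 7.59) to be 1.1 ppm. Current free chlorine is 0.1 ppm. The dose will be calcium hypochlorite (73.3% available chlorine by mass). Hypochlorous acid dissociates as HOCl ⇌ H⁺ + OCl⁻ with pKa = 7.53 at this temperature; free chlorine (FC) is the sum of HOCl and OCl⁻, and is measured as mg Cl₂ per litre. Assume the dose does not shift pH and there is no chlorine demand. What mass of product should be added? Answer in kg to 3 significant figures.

(a) [OCl⁻]/[HOCl] = 10^(pH − pKa) = 10^(6.83 − 7.41) = 10^-0.58 = 0.263.
(a) Fraction as HOCl = 1 / (1 + 0.263) = 0.7917.
(a) HOCl = 0.7917 × 5.45 ppm = 4.315 ppm.

(b) Volume: 1870 m³ = 1,870,000 L.
(b) [OCl⁻]/[HOCl] = 10^(pH − pKa) = 10^(7.59 − 7.53) = 1.148; fraction as HOCl = 1/(1 + 1.148) = 0.4655.
(b) Free chlorine required for 1.1 ppm HOCl: 1.1 / 0.4655 = 2.363 ppm.
(b) FC to add: 2.363 − 0.1 = 2.263 mg/L as Cl₂.
(b) Cl₂ equivalent: 2.263 mg/L × 1,870,000 L = 4232 g.
(b) Product at 73.3% available Cl: 4232 / 0.733 = 5773 g.

(a) 4.32 ppm; (b) 5.77 kg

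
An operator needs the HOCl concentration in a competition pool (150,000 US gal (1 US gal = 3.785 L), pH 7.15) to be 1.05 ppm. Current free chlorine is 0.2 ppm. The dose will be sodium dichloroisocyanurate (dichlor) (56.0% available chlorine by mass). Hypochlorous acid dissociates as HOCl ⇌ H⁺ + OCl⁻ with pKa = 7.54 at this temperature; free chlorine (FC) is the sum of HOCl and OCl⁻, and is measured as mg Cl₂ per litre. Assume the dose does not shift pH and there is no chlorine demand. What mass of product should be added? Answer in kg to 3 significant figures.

1.30 kg

Volume: 150,000 US gal × 3.785 L/gal = 567,750 L.
[OCl⁻]/[HOCl] = 10^(pH − pKa) = 10^(7.15 − 7.54) = 0.4074; fraction as HOCl = 1/(1 + 0.4074) = 0.7105.
Free chlorine required for 1.05 ppm HOCl: 1.05 / 0.7105 = 1.478 ppm.
FC to add: 1.478 − 0.2 = 1.278 mg/L as Cl₂.
Cl₂ equivalent: 1.278 mg/L × 567,750 L = 725.4 g.
Product at 56.0% available Cl: 725.4 / 0.56 = 1295 g.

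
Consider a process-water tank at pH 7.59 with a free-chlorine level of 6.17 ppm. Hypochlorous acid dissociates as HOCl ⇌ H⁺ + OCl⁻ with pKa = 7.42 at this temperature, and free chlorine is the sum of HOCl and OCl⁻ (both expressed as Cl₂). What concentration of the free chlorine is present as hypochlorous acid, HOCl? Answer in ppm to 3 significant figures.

[OCl⁻]/[HOCl] = 10^(pH − pKa) = 10^(7.59 − 7.42) = 10^0.17 = 1.479.
Fraction as HOCl = 1 / (1 + 1.479) = 0.4034.
HOCl = 0.4034 × 6.17 ppm = 2.489 ppm.

2.49 ppm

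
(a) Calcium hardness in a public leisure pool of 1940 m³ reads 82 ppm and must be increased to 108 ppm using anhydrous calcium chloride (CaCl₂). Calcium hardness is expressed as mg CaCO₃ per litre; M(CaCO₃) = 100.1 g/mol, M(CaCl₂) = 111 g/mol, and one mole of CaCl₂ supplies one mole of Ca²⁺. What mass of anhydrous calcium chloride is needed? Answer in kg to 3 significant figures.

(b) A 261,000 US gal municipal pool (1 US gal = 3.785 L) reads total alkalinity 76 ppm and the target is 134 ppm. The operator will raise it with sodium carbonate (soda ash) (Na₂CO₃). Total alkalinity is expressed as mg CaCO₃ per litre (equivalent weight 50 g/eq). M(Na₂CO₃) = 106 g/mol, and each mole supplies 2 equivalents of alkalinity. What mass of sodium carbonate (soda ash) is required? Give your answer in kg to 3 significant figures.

(a) Volume: 1940 m³ = 1,940,000 L.
(a) Hardness to add: (108 − 82) = 26 mg/L as CaCO₃ × 1,940,000 L = 50,440 g as CaCO₃.
(a) Moles of Ca²⁺ (1 mol Ca²⁺ ≡ 1 mol CaCO₃): 50,440 / 100.1 g/mol = 503.9 mol.
(a) Mass of CaCl₂: 503.9 × 111 = 55,930 g.

(b) Volume: 261,000 US gal × 3.785 L/gal = 987,885 L.
(b) Alkalinity to add: (134 − 76) = 58 mg/L as CaCO₃ × 987,885 L = 57,300 g as CaCO₃.
(b) Equivalents: 57,300 g ÷ 50 g/eq = 1146 eq.
(b) Each mole of Na₂CO₃ supplies 2 eq, so 1146 / 2 = 573 mol.
(b) Mass: 573 mol × 106 g/mol = 60,740 g.

(a) 55.9 kg; (b) 60.7 kg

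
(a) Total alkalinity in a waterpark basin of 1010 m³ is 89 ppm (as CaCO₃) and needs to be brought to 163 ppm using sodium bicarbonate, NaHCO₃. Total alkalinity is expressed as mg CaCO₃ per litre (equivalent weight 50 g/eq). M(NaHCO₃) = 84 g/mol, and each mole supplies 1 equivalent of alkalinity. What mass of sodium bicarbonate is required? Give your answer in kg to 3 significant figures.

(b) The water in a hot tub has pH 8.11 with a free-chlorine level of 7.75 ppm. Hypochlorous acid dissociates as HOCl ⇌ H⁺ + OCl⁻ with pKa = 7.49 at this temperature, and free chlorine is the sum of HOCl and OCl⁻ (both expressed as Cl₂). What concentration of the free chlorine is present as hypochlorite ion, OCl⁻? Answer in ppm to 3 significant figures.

(a) 126 kg; (b) 6.25 ppm

(a) Volume: 1010 m³ = 1,010,000 L.
(a) Alkalinity to add: (163 − 89) = 74 mg/L as CaCO₃ × 1,010,000 L = 74,740 g as CaCO₃.
(a) Equivalents: 74,740 g ÷ 50 g/eq = 1495 eq.
(a) NaHCO₃ supplies 1 eq per mole → 1495 mol.
(a) Mass: 1495 mol × 84 g/mol = 125,600 g.

(b) [OCl⁻]/[HOCl] = 10^(pH − pKa) = 10^(8.11 − 7.49) = 10^0.62 = 4.169.
(b) Fraction as HOCl = 1 / (1 + 4.169) = 0.1935.
(b) OCl⁻ = (1 − 0.1935) × 7.75 ppm = 6.251 ppm.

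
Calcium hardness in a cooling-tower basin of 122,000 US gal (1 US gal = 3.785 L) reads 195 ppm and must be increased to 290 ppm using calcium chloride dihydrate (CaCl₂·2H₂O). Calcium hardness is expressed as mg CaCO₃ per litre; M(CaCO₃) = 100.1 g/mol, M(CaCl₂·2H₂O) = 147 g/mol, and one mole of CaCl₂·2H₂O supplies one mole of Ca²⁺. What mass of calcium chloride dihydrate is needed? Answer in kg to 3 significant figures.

Volume: 122,000 US gal × 3.785 L/gal = 461,770 L.
Hardness to add: (290 − 195) = 95 mg/L as CaCO₃ × 461,770 L = 43,870 g as CaCO₃.
Moles of Ca²⁺ (1 mol Ca²⁺ ≡ 1 mol CaCO₃): 43,870 / 100.1 g/mol = 438.2 mol.
Mass of CaCl₂·2H₂O: 438.2 × 147 = 64,420 g.

64.4 kg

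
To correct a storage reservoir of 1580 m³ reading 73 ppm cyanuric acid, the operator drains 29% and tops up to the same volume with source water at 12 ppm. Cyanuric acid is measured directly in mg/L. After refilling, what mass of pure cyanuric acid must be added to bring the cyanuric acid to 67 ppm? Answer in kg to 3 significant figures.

Volume: 1580 m³ = 1,580,000 L.
After draining 29% and refilling: 73 × 0.71 + 12 × 0.29 = 55.31 ppm.
Deficit to target: 67 − 55.31 = 11.69 mg/L.
Mass: 11.69 mg/L × 1,580,000 L = 18,470 g cyanuric acid.

18.5 kg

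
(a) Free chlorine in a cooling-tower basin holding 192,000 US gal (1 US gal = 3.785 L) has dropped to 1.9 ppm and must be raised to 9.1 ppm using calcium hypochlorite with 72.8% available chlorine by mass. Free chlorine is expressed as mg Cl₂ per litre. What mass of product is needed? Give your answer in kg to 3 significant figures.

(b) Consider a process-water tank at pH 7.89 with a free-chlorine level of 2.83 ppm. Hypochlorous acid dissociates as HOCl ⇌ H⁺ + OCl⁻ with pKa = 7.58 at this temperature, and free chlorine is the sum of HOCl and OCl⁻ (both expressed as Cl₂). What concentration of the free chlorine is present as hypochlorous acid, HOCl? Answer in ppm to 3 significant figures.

(a) Volume: 192,000 US gal × 3.785 L/gal = 726,720 L.
(a) Chlorine deficit: 9.1 − 1.9 = 7.2 ppm = 7.2 mg/L as Cl₂.
(a) Cl₂ equivalent needed: 7.2 mg/L × 726,720 L = 5,232,000 mg = 5232 g.
(a) Product at 72.8% available chlorine: 5232 / 0.728 = 7187 g.

(b) [OCl⁻]/[HOCl] = 10^(pH − pKa) = 10^(7.89 − 7.58) = 10^0.31 = 2.042.
(b) Fraction as HOCl = 1 / (1 + 2.042) = 0.3288.
(b) HOCl = 0.3288 × 2.83 ppm = 0.9304 ppm.

(a) 7.19 kg; (b) 0.930 ppm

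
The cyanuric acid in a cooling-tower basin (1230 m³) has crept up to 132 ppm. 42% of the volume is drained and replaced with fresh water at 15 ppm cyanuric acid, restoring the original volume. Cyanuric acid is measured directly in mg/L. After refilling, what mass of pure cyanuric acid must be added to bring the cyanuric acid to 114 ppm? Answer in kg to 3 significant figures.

Volume: 1230 m³ = 1,230,000 L.
After draining 42% and refilling: 132 × 0.58 + 15 × 0.42 = 82.86 ppm.
Deficit to target: 114 − 82.86 = 31.14 mg/L.
Mass: 31.14 mg/L × 1,230,000 L = 38,300 g cyanuric acid.

38.3 kg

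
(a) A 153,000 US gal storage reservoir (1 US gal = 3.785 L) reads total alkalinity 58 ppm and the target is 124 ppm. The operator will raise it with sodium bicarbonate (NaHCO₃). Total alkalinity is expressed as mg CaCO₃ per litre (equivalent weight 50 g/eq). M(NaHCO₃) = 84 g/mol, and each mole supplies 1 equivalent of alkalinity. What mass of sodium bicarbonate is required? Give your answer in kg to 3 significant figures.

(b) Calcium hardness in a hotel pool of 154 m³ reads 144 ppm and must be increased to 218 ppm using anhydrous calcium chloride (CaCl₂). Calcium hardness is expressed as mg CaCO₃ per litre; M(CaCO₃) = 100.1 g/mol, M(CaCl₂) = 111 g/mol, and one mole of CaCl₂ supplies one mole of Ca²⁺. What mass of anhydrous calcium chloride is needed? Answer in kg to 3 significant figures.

(a) 64.2 kg; (b) 12.6 kg

(a) Volume: 153,000 US gal × 3.785 L/gal = 579,105 L.
(a) Alkalinity to add: (124 − 58) = 66 mg/L as CaCO₃ × 579,105 L = 38,220 g as CaCO₃.
(a) Equivalents: 38,220 g ÷ 50 g/eq = 764.4 eq.
(a) NaHCO₃ supplies 1 eq per mole → 764.4 mol.
(a) Mass: 764.4 mol × 84 g/mol = 64,210 g.

(b) Volume: 154 m³ = 154,000 L.
(b) Hardness to add: (218 − 144) = 74 mg/L as CaCO₃ × 154,000 L = 11,400 g as CaCO₃.
(b) Moles of Ca²⁺ (1 mol Ca²⁺ ≡ 1 mol CaCO₃): 11,400 / 100.1 g/mol = 113.8 mol.
(b) Mass of CaCl₂: 113.8 × 111 = 12,640 g.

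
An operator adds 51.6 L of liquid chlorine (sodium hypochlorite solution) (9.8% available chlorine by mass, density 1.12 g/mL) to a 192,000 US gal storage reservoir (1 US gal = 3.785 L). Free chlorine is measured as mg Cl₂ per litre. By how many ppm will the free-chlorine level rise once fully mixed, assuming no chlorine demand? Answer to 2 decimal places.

Volume: 192,000 US gal × 3.785 L/gal = 726,720 L.
Mass of solution: 51.6 L × 1000 mL/L × 1.12 g/mL = 57,790 g.
Available chlorine delivered: 57,790 g × 0.098 = 5664 g as Cl₂.
Concentration rise: 5664 g / 726,720 L = 7.793 mg/L = 7.79 ppm.

7.79 ppm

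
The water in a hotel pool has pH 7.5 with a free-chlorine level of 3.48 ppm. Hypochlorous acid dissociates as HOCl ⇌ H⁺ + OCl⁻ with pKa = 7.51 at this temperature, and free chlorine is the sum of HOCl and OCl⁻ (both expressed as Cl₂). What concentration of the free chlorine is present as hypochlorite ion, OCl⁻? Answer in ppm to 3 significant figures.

[OCl⁻]/[HOCl] = 10^(pH − pKa) = 10^(7.5 − 7.51) = 10^-0.01 = 0.9772.
Fraction as HOCl = 1 / (1 + 0.9772) = 0.5058.
OCl⁻ = (1 − 0.5058) × 3.48 ppm = 1.72 ppm.

1.72 ppm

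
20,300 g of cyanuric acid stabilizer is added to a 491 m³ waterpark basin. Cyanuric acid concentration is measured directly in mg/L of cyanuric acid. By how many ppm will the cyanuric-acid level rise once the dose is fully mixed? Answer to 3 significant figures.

41.3 ppm

Volume: 491 m³ = 491,000 L.
Rise: 20,300 g / 491,000 L × 1000 = 41.34 mg/L.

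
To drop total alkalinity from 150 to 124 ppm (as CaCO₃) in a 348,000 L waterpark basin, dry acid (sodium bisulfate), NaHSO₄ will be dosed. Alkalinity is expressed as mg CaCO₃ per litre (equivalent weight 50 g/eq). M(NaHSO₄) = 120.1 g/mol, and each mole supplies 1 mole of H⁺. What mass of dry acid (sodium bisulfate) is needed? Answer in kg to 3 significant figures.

21.7 kg

Alkalinity to neutralize: (150 − 124) = 26 mg/L as CaCO₃ × 348,000 L = 9048 g as CaCO₃.
Equivalents of H⁺ required: 9048 ÷ 50 g/eq = 181 eq = 181 mol NaHSO₄.
Mass of NaHSO₄: 181 × 120.1 = 21,730 g.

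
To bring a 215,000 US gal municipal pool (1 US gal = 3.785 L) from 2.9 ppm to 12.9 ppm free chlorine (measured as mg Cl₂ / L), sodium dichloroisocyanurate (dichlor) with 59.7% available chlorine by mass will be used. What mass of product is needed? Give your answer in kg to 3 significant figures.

13.6 kg

Volume: 215,000 US gal × 3.785 L/gal = 813,775 L.
Chlorine deficit: 12.9 − 2.9 = 10 ppm = 10 mg/L as Cl₂.
Cl₂ equivalent needed: 10 mg/L × 813,775 L = 8,138,000 mg = 8138 g.
Product at 59.7% available chlorine: 8138 / 0.597 = 13,630 g.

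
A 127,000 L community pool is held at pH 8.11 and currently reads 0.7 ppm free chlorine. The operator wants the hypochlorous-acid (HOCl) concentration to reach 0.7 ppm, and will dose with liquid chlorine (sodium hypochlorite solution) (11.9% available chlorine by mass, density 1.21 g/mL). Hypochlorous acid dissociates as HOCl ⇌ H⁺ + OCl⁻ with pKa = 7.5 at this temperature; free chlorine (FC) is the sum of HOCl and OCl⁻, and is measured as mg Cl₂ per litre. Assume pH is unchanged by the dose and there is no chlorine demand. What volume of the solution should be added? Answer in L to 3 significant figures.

[OCl⁻]/[HOCl] = 10^(pH − pKa) = 10^(8.11 − 7.5) = 4.074; fraction as HOCl = 1/(1 + 4.074) = 0.1971.
Free chlorine required for 0.7 ppm HOCl: 0.7 / 0.1971 = 3.552 ppm.
FC to add: 3.552 − 0.7 = 2.852 mg/L as Cl₂.
Cl₂ equivalent: 2.852 mg/L × 127,000 L = 362.2 g.
Product at 11.9% available Cl: 362.2 / 0.119 = 3043 g.
Volume: 3043 g ÷ 1.21 g/mL = 2515 mL.

2.52 L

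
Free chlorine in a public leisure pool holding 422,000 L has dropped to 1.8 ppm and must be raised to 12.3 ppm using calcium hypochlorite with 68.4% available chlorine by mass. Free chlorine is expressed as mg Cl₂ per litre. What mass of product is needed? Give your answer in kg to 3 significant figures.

Chlorine deficit: 12.3 − 1.8 = 10.5 ppm = 10.5 mg/L as Cl₂.
Cl₂ equivalent needed: 10.5 mg/L × 422,000 L = 4,431,000 mg = 4431 g.
Product at 68.4% available chlorine: 4431 / 0.684 = 6478 g.

6.48 kg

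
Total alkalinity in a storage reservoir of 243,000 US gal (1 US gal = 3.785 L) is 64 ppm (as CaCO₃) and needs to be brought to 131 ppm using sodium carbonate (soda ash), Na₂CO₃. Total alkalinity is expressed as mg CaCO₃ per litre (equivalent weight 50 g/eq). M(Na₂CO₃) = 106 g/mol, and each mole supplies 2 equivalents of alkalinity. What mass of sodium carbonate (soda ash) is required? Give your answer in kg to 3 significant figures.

Volume: 243,000 US gal × 3.785 L/gal = 919,755 L.
Alkalinity to add: (131 − 64) = 67 mg/L as CaCO₃ × 919,755 L = 61,620 g as CaCO₃.
Equivalents: 61,620 g ÷ 50 g/eq = 1232 eq.
Each mole of Na₂CO₃ supplies 2 eq, so 1232 / 2 = 616.2 mol.
Mass: 616.2 mol × 106 g/mol = 65,320 g.

65.3 kg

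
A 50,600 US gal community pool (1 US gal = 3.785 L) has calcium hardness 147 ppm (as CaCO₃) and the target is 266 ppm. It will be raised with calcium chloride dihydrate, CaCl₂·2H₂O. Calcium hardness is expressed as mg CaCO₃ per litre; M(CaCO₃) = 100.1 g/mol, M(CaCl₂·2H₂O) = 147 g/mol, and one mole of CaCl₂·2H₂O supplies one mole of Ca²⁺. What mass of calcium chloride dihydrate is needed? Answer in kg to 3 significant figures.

33.5 kg

Volume: 50,600 US gal × 3.785 L/gal = 191,521 L.
Hardness to add: (266 − 147) = 119 mg/L as CaCO₃ × 191,521 L = 22,790 g as CaCO₃.
Moles of Ca²⁺ (1 mol Ca²⁺ ≡ 1 mol CaCO₃): 22,790 / 100.1 g/mol = 227.7 mol.
Mass of CaCl₂·2H₂O: 227.7 × 147 = 33,470 g.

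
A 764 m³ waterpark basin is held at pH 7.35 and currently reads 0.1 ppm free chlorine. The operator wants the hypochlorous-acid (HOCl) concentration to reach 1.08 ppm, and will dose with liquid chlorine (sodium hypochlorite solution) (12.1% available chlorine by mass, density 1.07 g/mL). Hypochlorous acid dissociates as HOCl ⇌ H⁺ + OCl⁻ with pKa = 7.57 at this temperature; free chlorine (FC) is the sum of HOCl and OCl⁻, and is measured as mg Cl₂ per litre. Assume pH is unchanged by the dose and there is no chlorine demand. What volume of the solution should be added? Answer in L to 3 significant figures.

9.62 L

Volume: 764 m³ = 764,000 L.
[OCl⁻]/[HOCl] = 10^(pH − pKa) = 10^(7.35 − 7.57) = 0.6026; fraction as HOCl = 1/(1 + 0.6026) = 0.624.
Free chlorine required for 1.08 ppm HOCl: 1.08 / 0.624 = 1.731 ppm.
FC to add: 1.731 − 0.1 = 1.631 mg/L as Cl₂.
Cl₂ equivalent: 1.631 mg/L × 764,000 L = 1246 g.
Product at 12.1% available Cl: 1246 / 0.121 = 10,300 g.
Volume: 10,300 g ÷ 1.07 g/mL = 9623 mL.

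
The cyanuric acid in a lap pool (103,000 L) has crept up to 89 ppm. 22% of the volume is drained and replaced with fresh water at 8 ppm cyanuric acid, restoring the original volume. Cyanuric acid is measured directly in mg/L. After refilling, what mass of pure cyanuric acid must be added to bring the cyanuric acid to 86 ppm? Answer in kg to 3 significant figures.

After draining 22% and refilling: 89 × 0.78 + 8 × 0.22 = 71.18 ppm.
Deficit to target: 86 − 71.18 = 14.82 mg/L.
Mass: 14.82 mg/L × 103,000 L = 1526 g cyanuric acid.

1.53 kg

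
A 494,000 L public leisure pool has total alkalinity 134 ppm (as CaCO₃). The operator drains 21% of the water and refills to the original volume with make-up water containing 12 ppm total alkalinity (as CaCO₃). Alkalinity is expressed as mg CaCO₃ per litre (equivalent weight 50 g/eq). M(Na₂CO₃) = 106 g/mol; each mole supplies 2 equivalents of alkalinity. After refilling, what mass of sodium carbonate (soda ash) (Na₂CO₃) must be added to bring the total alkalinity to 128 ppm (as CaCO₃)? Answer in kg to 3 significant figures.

10.3 kg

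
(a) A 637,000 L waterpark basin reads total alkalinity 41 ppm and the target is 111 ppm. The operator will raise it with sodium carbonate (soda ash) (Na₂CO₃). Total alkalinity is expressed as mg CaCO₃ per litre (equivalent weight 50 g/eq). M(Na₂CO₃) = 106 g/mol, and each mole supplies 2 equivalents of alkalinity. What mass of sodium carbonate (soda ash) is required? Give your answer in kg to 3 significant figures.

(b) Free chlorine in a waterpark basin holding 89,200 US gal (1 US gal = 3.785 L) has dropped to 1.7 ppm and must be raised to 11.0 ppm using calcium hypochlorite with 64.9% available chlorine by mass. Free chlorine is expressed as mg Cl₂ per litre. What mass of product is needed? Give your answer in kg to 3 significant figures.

(a) 47.3 kg; (b) 4.84 kg

(a) Alkalinity to add: (111 − 41) = 70 mg/L as CaCO₃ × 637,000 L = 44,590 g as CaCO₃.
(a) Equivalents: 44,590 g ÷ 50 g/eq = 891.8 eq.
(a) Each mole of Na₂CO₃ supplies 2 eq, so 891.8 / 2 = 445.9 mol.
(a) Mass: 445.9 mol × 106 g/mol = 47,270 g.

(b) Volume: 89,200 US gal × 3.785 L/gal = 337,622 L.
(b) Chlorine deficit: 11.0 − 1.7 = 9.3 ppm = 9.3 mg/L as Cl₂.
(b) Cl₂ equivalent needed: 9.3 mg/L × 337,622 L = 3,140,000 mg = 3140 g.
(b) Product at 64.9% available chlorine: 3140 / 0.649 = 4838 g.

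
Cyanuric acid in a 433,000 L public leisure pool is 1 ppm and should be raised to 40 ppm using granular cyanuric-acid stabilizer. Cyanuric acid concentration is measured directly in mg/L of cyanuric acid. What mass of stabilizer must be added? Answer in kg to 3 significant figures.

CYA to add: (40 − 1) = 39 mg/L × 433,000 L = 16,890 g cyanuric acid.

16.9 kg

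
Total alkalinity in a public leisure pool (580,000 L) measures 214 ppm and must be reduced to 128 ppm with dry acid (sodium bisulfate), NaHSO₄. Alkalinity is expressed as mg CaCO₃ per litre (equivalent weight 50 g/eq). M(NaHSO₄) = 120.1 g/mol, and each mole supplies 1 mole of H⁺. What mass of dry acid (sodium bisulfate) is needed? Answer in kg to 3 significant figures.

Alkalinity to neutralize: (214 − 128) = 86 mg/L as CaCO₃ × 580,000 L = 49,880 g as CaCO₃.
Equivalents of H⁺ required: 49,880 ÷ 50 g/eq = 997.6 eq = 997.6 mol NaHSO₄.
Mass of NaHSO₄: 997.6 × 120.1 = 119,800 g.

120 kg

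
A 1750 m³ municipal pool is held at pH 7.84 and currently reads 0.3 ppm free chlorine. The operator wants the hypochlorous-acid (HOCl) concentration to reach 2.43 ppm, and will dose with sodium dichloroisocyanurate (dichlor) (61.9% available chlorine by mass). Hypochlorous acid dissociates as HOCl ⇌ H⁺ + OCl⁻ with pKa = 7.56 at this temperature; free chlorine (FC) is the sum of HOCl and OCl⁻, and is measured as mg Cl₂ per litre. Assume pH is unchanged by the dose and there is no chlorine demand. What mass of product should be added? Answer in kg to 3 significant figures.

19.1 kg

Volume: 1750 m³ = 1,750,000 L.
[OCl⁻]/[HOCl] = 10^(pH − pKa) = 10^(7.84 − 7.56) = 1.905; fraction as HOCl = 1/(1 + 1.905) = 0.3442.
Free chlorine required for 2.43 ppm HOCl: 2.43 / 0.3442 = 7.06 ppm.
FC to add: 7.06 − 0.3 = 6.76 mg/L as Cl₂.
Cl₂ equivalent: 6.76 mg/L × 1,750,000 L = 11,830 g.
Product at 61.9% available Cl: 11,830 / 0.619 = 19,110 g.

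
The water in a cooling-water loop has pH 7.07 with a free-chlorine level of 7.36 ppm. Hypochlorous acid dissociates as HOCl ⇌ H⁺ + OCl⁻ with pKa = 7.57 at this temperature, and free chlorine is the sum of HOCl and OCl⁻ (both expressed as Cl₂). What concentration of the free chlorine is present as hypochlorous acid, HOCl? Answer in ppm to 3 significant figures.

5.59 ppm

[OCl⁻]/[HOCl] = 10^(pH − pKa) = 10^(7.07 − 7.57) = 10^-0.50 = 0.3162.
Fraction as HOCl = 1 / (1 + 0.3162) = 0.7597.
HOCl = 0.7597 × 7.36 ppm = 5.592 ppm.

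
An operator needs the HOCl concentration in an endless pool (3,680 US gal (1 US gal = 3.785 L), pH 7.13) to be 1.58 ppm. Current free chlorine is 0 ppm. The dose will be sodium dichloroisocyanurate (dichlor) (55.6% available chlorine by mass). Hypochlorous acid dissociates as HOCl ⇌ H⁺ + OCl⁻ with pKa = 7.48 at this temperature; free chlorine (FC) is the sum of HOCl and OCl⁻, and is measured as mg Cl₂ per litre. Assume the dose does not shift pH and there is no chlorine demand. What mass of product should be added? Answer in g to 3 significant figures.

57.3 g

Volume: 3,680 US gal × 3.785 L/gal = 13,929 L.
[OCl⁻]/[HOCl] = 10^(pH − pKa) = 10^(7.13 − 7.48) = 0.4467; fraction as HOCl = 1/(1 + 0.4467) = 0.6912.
Free chlorine required for 1.58 ppm HOCl: 1.58 / 0.6912 = 2.286 ppm.
FC to add: 2.286 − 0 = 2.286 mg/L as Cl₂.
Cl₂ equivalent: 2.286 mg/L × 13,929 L = 31.84 g.
Product at 55.6% available Cl: 31.84 / 0.556 = 57.26 g.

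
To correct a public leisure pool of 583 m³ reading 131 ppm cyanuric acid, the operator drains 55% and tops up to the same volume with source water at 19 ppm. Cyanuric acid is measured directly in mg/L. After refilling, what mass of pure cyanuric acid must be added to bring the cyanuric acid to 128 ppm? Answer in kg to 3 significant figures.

34.2 kg

Volume: 583 m³ = 583,000 L.
After draining 55% and refilling: 131 × 0.45 + 19 × 0.55 = 69.4 ppm.
Deficit to target: 128 − 69.4 = 58.6 mg/L.
Mass: 58.6 mg/L × 583,000 L = 34,160 g cyanuric acid.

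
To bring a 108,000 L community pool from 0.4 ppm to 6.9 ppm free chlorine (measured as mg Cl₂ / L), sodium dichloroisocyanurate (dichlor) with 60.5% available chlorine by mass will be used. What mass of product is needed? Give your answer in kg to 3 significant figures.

Chlorine deficit: 6.9 − 0.4 = 6.5 ppm = 6.5 mg/L as Cl₂.
Cl₂ equivalent needed: 6.5 mg/L × 108,000 L = 702,000 mg = 702 g.
Product at 60.5% available chlorine: 702 / 0.605 = 1160 g.

1.16 kg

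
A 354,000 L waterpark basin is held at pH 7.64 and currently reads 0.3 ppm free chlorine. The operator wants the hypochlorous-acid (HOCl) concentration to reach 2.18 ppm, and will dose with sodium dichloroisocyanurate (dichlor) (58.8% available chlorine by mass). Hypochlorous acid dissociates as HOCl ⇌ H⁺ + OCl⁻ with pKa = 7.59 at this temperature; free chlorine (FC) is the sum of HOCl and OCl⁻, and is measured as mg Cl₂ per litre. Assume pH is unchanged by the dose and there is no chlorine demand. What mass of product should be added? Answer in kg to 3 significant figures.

[OCl⁻]/[HOCl] = 10^(pH − pKa) = 10^(7.64 − 7.59) = 1.122; fraction as HOCl = 1/(1 + 1.122) = 0.4712.
Free chlorine required for 2.18 ppm HOCl: 2.18 / 0.4712 = 4.626 ppm.
FC to add: 4.626 − 0.3 = 4.326 mg/L as Cl₂.
Cl₂ equivalent: 4.326 mg/L × 354,000 L = 1531 g.
Product at 58.8% available Cl: 1531 / 0.588 = 2604 g.

2.60 kg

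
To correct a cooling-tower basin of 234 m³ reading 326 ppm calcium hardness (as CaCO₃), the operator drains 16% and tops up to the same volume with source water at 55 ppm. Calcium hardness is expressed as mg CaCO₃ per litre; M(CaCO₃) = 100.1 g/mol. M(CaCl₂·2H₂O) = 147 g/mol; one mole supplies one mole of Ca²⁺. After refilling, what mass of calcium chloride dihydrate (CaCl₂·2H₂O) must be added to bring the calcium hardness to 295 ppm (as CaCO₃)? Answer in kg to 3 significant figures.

4.25 kg

Volume: 234 m³ = 234,000 L.
After draining 16% and refilling: 326 × 0.84 + 55 × 0.16 = 282.64 ppm.
Deficit to target: 295 − 282.64 = 12.36 mg/L.
As CaCO₃: 12.36 mg/L × 234,000 L = 2892 g; ÷ 100.1 = 28.89 mol Ca²⁺.
Mass: 28.89 × 147 = 4247 g.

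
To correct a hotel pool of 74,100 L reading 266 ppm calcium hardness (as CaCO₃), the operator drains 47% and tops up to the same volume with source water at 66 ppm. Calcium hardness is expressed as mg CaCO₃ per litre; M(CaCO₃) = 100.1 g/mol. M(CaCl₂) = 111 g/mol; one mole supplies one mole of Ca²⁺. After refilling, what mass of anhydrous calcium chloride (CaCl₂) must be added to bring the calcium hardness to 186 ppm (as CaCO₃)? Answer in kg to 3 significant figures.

1.15 kg

After draining 47% and refilling: 266 × 0.53 + 66 × 0.47 = 172 ppm.
Deficit to target: 186 − 172 = 14 mg/L.
As CaCO₃: 14 mg/L × 74,100 L = 1037 g; ÷ 100.1 = 10.36 mol Ca²⁺.
Mass: 10.36 × 111 = 1150 g.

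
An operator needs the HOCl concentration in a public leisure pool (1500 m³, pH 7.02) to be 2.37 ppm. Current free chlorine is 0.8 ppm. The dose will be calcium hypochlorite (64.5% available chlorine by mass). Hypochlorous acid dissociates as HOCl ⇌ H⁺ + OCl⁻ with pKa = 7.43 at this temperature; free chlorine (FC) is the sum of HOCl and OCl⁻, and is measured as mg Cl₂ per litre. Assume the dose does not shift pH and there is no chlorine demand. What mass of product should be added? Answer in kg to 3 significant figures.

5.80 kg

Volume: 1500 m³ = 1,500,000 L.
[OCl⁻]/[HOCl] = 10^(pH − pKa) = 10^(7.02 − 7.43) = 0.389; fraction as HOCl = 1/(1 + 0.389) = 0.7199.
Free chlorine required for 2.37 ppm HOCl: 2.37 / 0.7199 = 3.292 ppm.
FC to add: 3.292 − 0.8 = 2.492 mg/L as Cl₂.
Cl₂ equivalent: 2.492 mg/L × 1,500,000 L = 3738 g.
Product at 64.5% available Cl: 3738 / 0.645 = 5795 g.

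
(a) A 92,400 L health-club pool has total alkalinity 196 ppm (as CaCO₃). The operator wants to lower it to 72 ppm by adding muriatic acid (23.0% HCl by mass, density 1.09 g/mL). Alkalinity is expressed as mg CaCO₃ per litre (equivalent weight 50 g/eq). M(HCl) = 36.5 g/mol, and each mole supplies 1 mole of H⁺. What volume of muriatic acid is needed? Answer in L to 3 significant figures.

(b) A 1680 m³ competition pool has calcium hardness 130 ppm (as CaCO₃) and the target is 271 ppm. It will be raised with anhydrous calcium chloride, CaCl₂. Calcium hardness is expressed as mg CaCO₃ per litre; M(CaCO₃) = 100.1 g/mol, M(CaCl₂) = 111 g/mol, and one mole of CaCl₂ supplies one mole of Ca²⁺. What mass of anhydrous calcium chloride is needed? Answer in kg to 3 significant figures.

(a) 33.4 L; (b) 263 kg

(a) Alkalinity to neutralize: (196 − 72) = 124 mg/L as CaCO₃ × 92,400 L = 11,460 g as CaCO₃.
(a) Equivalents of H⁺ required: 11,460 ÷ 50 g/eq = 229.2 eq = 229.2 mol HCl.
(a) Mass of HCl: 229.2 × 36.5 = 8364 g.
(a) Mass of 23.0% solution: 8364 / 0.23 = 36,370 g.
(a) Volume: 36,370 g ÷ 1.09 g/mL = 33,360 mL.

(b) Volume: 1680 m³ = 1,680,000 L.
(b) Hardness to add: (271 − 130) = 141 mg/L as CaCO₃ × 1,680,000 L = 236,900 g as CaCO₃.
(b) Moles of Ca²⁺ (1 mol Ca²⁺ ≡ 1 mol CaCO₃): 236,900 / 100.1 g/mol = 2366 mol.
(b) Mass of CaCl₂: 2366 × 111 = 262,700 g.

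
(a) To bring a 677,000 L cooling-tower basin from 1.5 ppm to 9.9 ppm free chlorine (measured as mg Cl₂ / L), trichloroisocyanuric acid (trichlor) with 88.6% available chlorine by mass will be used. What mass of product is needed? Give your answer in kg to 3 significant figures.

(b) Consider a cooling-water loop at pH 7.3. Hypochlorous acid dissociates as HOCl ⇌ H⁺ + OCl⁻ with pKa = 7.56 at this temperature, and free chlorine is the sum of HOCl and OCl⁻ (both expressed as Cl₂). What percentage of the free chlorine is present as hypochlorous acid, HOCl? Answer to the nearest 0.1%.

(a) 6.42 kg; (b) 64.5%

(a) Chlorine deficit: 9.9 − 1.5 = 8.4 ppm = 8.4 mg/L as Cl₂.
(a) Cl₂ equivalent needed: 8.4 mg/L × 677,000 L = 5,687,000 mg = 5687 g.
(a) Product at 88.6% available chlorine: 5687 / 0.886 = 6419 g.

(b) [OCl⁻]/[HOCl] = 10^(pH − pKa) = 10^(7.3 − 7.56) = 10^-0.26 = 0.5495.
(b) Fraction as HOCl = 1 / (1 + 0.5495) = 0.6454.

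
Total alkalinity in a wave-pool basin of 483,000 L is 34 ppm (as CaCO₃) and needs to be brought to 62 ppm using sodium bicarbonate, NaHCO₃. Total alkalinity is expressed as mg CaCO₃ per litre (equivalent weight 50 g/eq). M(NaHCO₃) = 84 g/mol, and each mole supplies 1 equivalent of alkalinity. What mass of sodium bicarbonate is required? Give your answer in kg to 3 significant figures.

22.7 kg

Alkalinity to add: (62 − 34) = 28 mg/L as CaCO₃ × 483,000 L = 13,520 g as CaCO₃.
Equivalents: 13,520 g ÷ 50 g/eq = 270.5 eq.
NaHCO₃ supplies 1 eq per mole → 270.5 mol.
Mass: 270.5 mol × 84 g/mol = 22,720 g.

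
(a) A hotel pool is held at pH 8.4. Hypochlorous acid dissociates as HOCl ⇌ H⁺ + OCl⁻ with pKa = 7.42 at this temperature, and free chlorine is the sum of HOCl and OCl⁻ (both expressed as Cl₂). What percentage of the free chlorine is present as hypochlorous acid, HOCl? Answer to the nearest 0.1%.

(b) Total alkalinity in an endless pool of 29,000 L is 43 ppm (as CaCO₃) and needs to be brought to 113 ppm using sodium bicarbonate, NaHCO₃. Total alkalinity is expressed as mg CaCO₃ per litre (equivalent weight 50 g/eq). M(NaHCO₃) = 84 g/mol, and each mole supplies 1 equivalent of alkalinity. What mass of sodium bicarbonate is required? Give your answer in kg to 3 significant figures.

(a) 9.5%; (b) 3.41 kg

(a) [OCl⁻]/[HOCl] = 10^(pH − pKa) = 10^(8.4 − 7.42) = 10^0.98 = 9.55.
(a) Fraction as HOCl = 1 / (1 + 9.55) = 0.09479.

(b) Alkalinity to add: (113 − 43) = 70 mg/L as CaCO₃ × 29,000 L = 2030 g as CaCO₃.
(b) Equivalents: 2030 g ÷ 50 g/eq = 40.6 eq.
(b) NaHCO₃ supplies 1 eq per mole → 40.6 mol.
(b) Mass: 40.6 mol × 84 g/mol = 3410 g.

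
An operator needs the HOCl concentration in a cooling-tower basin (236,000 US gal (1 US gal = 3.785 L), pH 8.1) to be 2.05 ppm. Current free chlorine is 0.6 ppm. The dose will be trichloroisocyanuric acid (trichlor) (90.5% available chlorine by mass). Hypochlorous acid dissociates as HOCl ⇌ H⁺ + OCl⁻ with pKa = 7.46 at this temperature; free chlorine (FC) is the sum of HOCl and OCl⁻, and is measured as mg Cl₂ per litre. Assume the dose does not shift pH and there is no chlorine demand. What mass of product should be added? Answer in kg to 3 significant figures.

Volume: 236,000 US gal × 3.785 L/gal = 893,260 L.
[OCl⁻]/[HOCl] = 10^(pH − pKa) = 10^(8.1 − 7.46) = 4.365; fraction as HOCl = 1/(1 + 4.365) = 0.1864.
Free chlorine required for 2.05 ppm HOCl: 2.05 / 0.1864 = 11 ppm.
FC to add: 11 − 0.6 = 10.4 mg/L as Cl₂.
Cl₂ equivalent: 10.4 mg/L × 893,260 L = 9289 g.
Product at 90.5% available Cl: 9289 / 0.905 = 10,260 g.

10.3 kg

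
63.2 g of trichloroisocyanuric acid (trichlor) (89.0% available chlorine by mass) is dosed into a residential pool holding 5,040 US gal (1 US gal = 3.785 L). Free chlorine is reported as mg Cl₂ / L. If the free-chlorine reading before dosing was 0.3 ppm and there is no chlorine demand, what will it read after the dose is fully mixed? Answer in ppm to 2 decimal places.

Volume: 5,040 US gal × 3.785 L/gal = 19,076 L.
Available chlorine delivered: 63.2 g × 0.89 = 56.25 g as Cl₂.
Concentration rise: 56.25 g / 19,076 L = 2.949 mg/L = 2.95 ppm.
Final FC: 0.3 + 2.95 = 3.25 ppm.

3.25 ppm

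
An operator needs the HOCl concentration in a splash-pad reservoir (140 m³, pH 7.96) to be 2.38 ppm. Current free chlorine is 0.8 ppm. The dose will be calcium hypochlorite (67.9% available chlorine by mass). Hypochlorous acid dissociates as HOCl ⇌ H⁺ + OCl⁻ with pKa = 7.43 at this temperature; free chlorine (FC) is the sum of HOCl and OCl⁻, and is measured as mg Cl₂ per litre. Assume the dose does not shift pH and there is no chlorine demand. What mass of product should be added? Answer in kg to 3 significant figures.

Volume: 140 m³ = 140,000 L.
[OCl⁻]/[HOCl] = 10^(pH − pKa) = 10^(7.96 − 7.43) = 3.388; fraction as HOCl = 1/(1 + 3.388) = 0.2279.
Free chlorine required for 2.38 ppm HOCl: 2.38 / 0.2279 = 10.44 ppm.
FC to add: 10.44 − 0.8 = 9.644 mg/L as Cl₂.
Cl₂ equivalent: 9.644 mg/L × 140,000 L = 1350 g.
Product at 67.9% available Cl: 1350 / 0.679 = 1989 g.

1.99 kg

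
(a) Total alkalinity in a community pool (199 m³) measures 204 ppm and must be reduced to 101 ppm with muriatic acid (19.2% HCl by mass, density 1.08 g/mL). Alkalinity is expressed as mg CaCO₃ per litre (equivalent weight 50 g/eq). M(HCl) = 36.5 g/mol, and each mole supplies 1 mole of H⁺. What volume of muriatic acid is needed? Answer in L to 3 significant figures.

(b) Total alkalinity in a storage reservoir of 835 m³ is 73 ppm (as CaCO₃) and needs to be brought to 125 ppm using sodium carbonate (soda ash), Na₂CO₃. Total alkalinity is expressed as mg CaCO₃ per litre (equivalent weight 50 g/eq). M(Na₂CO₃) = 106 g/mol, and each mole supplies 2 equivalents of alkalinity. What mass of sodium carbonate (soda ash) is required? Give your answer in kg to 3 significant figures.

(a) 72.2 L; (b) 46.0 kg

(a) Volume: 199 m³ = 199,000 L.
(a) Alkalinity to neutralize: (204 − 101) = 103 mg/L as CaCO₃ × 199,000 L = 20,500 g as CaCO₃.
(a) Equivalents of H⁺ required: 20,500 ÷ 50 g/eq = 409.9 eq = 409.9 mol HCl.
(a) Mass of HCl: 409.9 × 36.5 = 14,960 g.
(a) Mass of 19.2% solution: 14,960 / 0.192 = 77,930 g.
(a) Volume: 77,930 g ÷ 1.08 g/mL = 72,160 mL.

(b) Volume: 835 m³ = 835,000 L.
(b) Alkalinity to add: (125 − 73) = 52 mg/L as CaCO₃ × 835,000 L = 43,420 g as CaCO₃.
(b) Equivalents: 43,420 g ÷ 50 g/eq = 868.4 eq.
(b) Each mole of Na₂CO₃ supplies 2 eq, so 868.4 / 2 = 434.2 mol.
(b) Mass: 434.2 mol × 106 g/mol = 46,030 g.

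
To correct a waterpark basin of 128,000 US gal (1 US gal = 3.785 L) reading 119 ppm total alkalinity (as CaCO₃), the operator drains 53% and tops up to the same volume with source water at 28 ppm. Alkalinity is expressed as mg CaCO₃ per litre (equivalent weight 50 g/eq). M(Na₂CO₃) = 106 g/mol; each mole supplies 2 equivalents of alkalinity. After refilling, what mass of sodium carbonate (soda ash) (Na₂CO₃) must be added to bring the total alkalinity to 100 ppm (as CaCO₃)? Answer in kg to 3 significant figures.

15.0 kg

Volume: 128,000 US gal × 3.785 L/gal = 484,480 L.
After draining 53% and refilling: 119 × 0.47 + 28 × 0.53 = 70.77 ppm.
Deficit to target: 100 − 70.77 = 29.23 mg/L.
As CaCO₃: 29.23 mg/L × 484,480 L = 14,160 g; ÷ 50 g/eq ÷ 2 = 141.6 mol Na₂CO₃.
Mass: 141.6 × 106 = 15,010 g.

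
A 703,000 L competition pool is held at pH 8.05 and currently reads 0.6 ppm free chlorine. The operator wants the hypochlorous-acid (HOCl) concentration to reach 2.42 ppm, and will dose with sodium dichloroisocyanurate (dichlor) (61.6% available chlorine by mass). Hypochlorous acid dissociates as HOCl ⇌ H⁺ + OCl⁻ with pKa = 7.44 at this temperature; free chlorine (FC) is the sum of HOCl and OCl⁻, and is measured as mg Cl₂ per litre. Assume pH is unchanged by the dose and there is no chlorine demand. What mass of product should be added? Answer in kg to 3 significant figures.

13.3 kg

[OCl⁻]/[HOCl] = 10^(pH − pKa) = 10^(8.05 − 7.44) = 4.074; fraction as HOCl = 1/(1 + 4.074) = 0.1971.
Free chlorine required for 2.42 ppm HOCl: 2.42 / 0.1971 = 12.28 ppm.
FC to add: 12.28 − 0.6 = 11.68 mg/L as Cl₂.
Cl₂ equivalent: 11.68 mg/L × 703,000 L = 8210 g.
Product at 61.6% available Cl: 8210 / 0.616 = 13,330 g.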